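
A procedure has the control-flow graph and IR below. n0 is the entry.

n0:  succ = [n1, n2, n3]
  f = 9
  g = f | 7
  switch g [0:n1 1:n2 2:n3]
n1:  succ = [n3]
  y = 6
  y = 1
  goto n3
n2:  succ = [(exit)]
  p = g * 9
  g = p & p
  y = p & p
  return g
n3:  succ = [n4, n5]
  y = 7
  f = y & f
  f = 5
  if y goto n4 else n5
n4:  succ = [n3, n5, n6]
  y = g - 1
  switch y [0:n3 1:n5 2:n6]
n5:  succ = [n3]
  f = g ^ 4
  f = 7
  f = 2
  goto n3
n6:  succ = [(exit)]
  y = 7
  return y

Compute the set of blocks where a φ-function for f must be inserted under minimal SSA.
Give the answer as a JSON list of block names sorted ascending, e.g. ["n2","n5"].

Answer: ["n3"]

Analysis:
idom tree: n1←n0 n2←n0 n3←n0 n4←n3 n5←n3 n6←n4
Join-block Dom:
  n3: preds {n0,n1,n4,n5}: {n0} ∩ {n0,n1} ∩ {n0,n3,n4} ∩ {n0,n3,n5} = {n0}; idom=n0
  n5: preds {n3,n4}: {n0,n3} ∩ {n0,n3,n4} = {n0,n3}; idom=n3

DF walk-up:
  n3←n0: walk · to n0
  n3←n1: walk n1 to n0
  n3←n4: walk n4→n3 to n0
  n3←n5: walk n5→n3 to n0
  n5←n3: walk · to n3
  n5←n4: walk n4 to n3
  DF(n0)=∅
  DF(n1)={n3}
  DF(n2)=∅
  DF(n3)={n3}
  DF(n4)={n3,n5}
  DF(n5)={n3}
  DF(n6)=∅

φ for f: defs {n0,n3,n5}
  DF⁺ = {n3}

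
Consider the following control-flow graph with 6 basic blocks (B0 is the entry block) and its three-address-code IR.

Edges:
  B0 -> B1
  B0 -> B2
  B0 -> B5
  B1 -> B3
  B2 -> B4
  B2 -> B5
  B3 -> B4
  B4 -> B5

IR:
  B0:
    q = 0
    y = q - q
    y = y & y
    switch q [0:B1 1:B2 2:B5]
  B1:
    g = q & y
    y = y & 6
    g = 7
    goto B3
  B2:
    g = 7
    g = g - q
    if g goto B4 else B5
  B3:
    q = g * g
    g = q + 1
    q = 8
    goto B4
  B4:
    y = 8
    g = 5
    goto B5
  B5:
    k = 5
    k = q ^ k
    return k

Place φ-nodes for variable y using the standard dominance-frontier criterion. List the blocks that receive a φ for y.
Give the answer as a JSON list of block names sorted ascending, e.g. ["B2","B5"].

Answer: ["B4", "B5"]

Working:
idom tree: B1←B0 B2←B0 B3←B1 B4←B0 B5←B0
Dom at joins:
  B4: preds {B2,B3}: {B0,B2} ∩ {B0,B1,B3} = {B0}; idom=B0
  B5: preds {B0,B2,B4}: {B0} ∩ {B0,B2} ∩ {B0,B4} = {B0}; idom=B0

Frontier:
  join B4 pred B2: B2 stop@B0
  join B4 pred B3: B3→B1 stop@B0
  join B5 pred B0: · stop@B0
  join B5 pred B2: B2 stop@B0
  join B5 pred B4: B4 stop@B0
  DF(B0)=∅
  DF(B1)={B4}
  DF(B2)={B4,B5}
  DF(B3)={B4}
  DF(B4)={B5}
  DF(B5)=∅

φ for y: defs {B0,B1,B4}
  DF⁺ = {B4,B5}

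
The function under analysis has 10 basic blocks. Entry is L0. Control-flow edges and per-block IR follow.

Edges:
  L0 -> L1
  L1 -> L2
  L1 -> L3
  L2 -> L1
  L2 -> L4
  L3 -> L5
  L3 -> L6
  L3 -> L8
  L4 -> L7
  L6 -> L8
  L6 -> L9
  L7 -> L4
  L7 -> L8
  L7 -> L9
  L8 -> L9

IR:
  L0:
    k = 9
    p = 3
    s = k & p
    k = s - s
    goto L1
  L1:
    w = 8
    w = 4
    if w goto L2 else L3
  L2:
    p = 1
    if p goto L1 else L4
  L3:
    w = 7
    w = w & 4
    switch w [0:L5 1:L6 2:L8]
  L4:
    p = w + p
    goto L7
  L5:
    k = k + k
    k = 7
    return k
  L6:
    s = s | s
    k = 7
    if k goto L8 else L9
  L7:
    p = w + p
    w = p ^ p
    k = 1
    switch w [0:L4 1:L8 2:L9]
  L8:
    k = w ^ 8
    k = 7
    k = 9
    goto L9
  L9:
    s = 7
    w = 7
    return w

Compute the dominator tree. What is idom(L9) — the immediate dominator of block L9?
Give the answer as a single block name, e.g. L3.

Answer: L1

Derivation:
idom tree: L1←L0 L2←L1 L3←L1 L4←L2 L5←L3 L6←L3 L7←L4 L8←L1 L9←L1
Dom at joins:
  L1: preds {L0,L2}: {L0} ∩ {L0,L1,L2} = {L0}; idom=L0
  L4: preds {L2,L7}: {L0,L1,L2} ∩ {L0,L1,L2,L4,L7} = {L0,L1,L2}; idom=L2
  L8: preds {L3,L6,L7}: {L0,L1,L3} ∩ {L0,L1,L3,L6} ∩ {L0,L1,L2,L4,L7} = {L0,L1}; idom=L1
  L9: preds {L6,L7,L8}: {L0,L1,L3,L6} ∩ {L0,L1,L2,L4,L7} ∩ {L0,L1,L8} = {L0,L1}; idom=L1

idom(L9) = L1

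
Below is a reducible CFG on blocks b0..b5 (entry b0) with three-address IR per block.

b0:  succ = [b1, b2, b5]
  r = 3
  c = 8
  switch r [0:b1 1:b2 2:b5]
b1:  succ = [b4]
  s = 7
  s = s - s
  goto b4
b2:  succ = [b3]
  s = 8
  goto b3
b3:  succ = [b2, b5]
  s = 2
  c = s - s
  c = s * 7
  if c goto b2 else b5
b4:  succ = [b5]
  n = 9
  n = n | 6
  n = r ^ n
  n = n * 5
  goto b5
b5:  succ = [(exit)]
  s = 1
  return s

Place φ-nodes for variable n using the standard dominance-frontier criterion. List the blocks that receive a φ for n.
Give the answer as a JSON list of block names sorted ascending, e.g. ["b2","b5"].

Answer: ["b5"]

Analysis:
idom tree: b1←b0 b2←b0 b3←b2 b4←b1 b5←b0
Dom∩ at merges:
  b2: preds {b0,b3}: {b0} ∩ {b0,b2,b3} = {b0}; idom=b0
  b5: preds {b0,b3,b4}: {b0} ∩ {b0,b2,b3} ∩ {b0,b1,b4} = {b0}; idom=b0

DF walk-up:
  b2←b0: walk · to b0
  b2←b3: walk b3→b2 to b0
  b5←b0: walk · to b0
  b5←b3: walk b3→b2 to b0
  b5←b4: walk b4→b1 to b0
  DF(b0)=∅
  DF(b1)={b5}
  DF(b2)={b2,b5}
  DF(b3)={b2,b5}
  DF(b4)={b5}
  DF(b5)=∅

φ for n: defs {b4}
  DF⁺ = {b5}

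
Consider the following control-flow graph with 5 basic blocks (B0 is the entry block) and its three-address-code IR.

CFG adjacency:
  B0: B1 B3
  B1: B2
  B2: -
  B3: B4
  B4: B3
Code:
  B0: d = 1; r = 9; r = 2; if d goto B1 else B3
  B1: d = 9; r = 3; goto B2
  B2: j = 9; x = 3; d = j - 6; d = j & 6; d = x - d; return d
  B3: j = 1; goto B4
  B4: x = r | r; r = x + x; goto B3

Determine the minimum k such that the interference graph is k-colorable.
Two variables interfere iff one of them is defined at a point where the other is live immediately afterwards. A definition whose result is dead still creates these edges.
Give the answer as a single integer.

Per-block:
  B0: def={d,r} ue=∅
  B1: def={d,r} ue=∅
  B2: def={d,j,x} ue=∅
  B3: def={j} ue=∅
  B4: def={r,x} ue={r}

Live sets:
  live B0: ∅→{r}
  live B1: ∅→∅
  live B2: ∅→∅
  live B3: {r}→{r}
  live B4: {r}→{r}

Interfere edges:
  d — {j,r,x}
  j — {d,r,x}
  r — {d,j}
  x — {d,j}

Registers:
  lower bound: {d,j,r} mutually conflict ⇒ χ ≥ 3
  assign d→r0 j→r1 r→r2 x→r2 — no edge inside a register ⇒ χ ≤ 3
  χ = 3

Answer: 3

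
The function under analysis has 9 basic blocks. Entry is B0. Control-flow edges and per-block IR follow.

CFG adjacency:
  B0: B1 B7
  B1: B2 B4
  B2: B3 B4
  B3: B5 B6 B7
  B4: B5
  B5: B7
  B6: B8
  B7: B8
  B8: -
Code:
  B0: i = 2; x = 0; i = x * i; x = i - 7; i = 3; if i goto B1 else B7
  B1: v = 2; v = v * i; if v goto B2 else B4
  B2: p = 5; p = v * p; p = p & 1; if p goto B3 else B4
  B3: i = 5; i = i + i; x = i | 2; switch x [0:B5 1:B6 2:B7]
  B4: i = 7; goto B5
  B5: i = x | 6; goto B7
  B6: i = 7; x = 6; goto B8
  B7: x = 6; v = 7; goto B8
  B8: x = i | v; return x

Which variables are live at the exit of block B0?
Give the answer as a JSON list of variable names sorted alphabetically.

Answer: ["i", "x"]

Analysis:
Block summaries:
  B0: def={i,x} ue=∅
  B1: def={v} ue={i}
  B2: def={p} ue={v}
  B3: def={i,x} ue=∅
  B4: def={i} ue=∅
  B5: def={i} ue={x}
  B6: def={i,x} ue=∅
  B7: def={v,x} ue=∅
  B8: def={x} ue={i,v}

Backward fixpoint:
  live B0: ∅→{i,x}
  live B1: {i,x}→{v,x}
  live B2: {v,x}→{v,x}
  live B3: {v}→{i,v,x}
  live B4: {x}→{x}
  live B5: {x}→{i}
  live B6: {v}→{i,v}
  live B7: {i}→{i,v}
  live B8: {i,v}→∅

live-out(B0) = ["i", "x"]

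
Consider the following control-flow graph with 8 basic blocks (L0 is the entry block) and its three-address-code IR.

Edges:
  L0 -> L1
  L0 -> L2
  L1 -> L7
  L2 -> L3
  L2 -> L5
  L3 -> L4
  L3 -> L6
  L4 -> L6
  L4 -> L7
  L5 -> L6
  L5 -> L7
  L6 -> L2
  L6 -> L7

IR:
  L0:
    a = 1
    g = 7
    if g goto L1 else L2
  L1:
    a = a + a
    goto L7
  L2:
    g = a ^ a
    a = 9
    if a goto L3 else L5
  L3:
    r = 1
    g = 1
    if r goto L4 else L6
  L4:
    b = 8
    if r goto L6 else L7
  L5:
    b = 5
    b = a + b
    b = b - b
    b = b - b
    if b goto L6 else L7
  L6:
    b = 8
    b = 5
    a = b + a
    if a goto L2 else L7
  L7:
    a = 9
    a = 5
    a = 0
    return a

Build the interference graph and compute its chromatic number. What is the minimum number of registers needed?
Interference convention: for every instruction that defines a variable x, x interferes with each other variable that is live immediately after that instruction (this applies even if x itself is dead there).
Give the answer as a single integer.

Answer: 3

Working:
Per-block:
  L0 def {a,g} use ∅
  L1 def {a} use {a}
  L2 def {a,g} use {a}
  L3 def {g,r} use ∅
  L4 def {b} use {r}
  L5 def {b} use {a}
  L6 def {a,b} use {a}
  L7 def {a} use ∅

Liveness:
  live L0: ∅→{a}
  live L1: {a}→∅
  live L2: {a}→{a}
  live L3: {a}→{a,r}
  live L4: {a,r}→{a}
  live L5: {a}→{a}
  live L6: {a}→{a}
  live L7: ∅→∅

Conflict graph:
  a — {b,g,r}
  b — {a,r}
  g — {a,r}
  r — {a,b,g}

Colouring:
  clique {a,b,r} ⇒ need ≥ 3
  3-colouring: r0={a}  r1={r}  r2={b,g}
  χ = 3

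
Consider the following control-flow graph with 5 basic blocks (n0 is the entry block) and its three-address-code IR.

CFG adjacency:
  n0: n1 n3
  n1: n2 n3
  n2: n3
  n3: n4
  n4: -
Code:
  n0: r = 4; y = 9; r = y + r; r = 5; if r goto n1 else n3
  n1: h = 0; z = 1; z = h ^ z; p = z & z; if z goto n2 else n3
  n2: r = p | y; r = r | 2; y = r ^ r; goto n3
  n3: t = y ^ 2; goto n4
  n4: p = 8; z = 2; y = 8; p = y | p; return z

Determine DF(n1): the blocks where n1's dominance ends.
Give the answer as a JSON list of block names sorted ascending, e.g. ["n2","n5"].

Answer: ["n3"]

Analysis:
idom tree: n1←n0 n2←n1 n3←n0 n4←n3
Join-block Dom:
  n3: preds {n0,n1,n2}: {n0} ∩ {n0,n1} ∩ {n0,n1,n2} = {n0}; idom=n0

Frontier:
  n3←n0: walk · to n0
  n3←n1: walk n1 to n0
  n3←n2: walk n2→n1 to n0
  DF(n0)=∅
  DF(n1)={n3}
  DF(n2)={n3}
  DF(n3)=∅
  DF(n4)=∅

DF(n1) = ["n3"]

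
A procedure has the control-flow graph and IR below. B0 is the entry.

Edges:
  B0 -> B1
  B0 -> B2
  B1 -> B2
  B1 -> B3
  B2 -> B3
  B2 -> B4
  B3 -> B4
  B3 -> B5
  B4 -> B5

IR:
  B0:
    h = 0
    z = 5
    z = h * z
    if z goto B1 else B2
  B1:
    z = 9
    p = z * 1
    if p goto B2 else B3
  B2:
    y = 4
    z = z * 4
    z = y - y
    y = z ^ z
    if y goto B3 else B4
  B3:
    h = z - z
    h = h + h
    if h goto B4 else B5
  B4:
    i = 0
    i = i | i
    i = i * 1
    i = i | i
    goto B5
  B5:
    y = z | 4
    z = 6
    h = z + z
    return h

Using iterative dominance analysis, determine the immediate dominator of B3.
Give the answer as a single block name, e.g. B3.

Answer: B0

Working:
idom tree: B1←B0 B2←B0 B3←B0 B4←B0 B5←B0
Join-block Dom:
  B2: preds {B0,B1}: {B0} ∩ {B0,B1} = {B0}; idom=B0
  B3: preds {B1,B2}: {B0,B1} ∩ {B0,B2} = {B0}; idom=B0
  B4: preds {B2,B3}: {B0,B2} ∩ {B0,B3} = {B0}; idom=B0
  B5: preds {B3,B4}: {B0,B3} ∩ {B0,B4} = {B0}; idom=B0

idom(B3) = B0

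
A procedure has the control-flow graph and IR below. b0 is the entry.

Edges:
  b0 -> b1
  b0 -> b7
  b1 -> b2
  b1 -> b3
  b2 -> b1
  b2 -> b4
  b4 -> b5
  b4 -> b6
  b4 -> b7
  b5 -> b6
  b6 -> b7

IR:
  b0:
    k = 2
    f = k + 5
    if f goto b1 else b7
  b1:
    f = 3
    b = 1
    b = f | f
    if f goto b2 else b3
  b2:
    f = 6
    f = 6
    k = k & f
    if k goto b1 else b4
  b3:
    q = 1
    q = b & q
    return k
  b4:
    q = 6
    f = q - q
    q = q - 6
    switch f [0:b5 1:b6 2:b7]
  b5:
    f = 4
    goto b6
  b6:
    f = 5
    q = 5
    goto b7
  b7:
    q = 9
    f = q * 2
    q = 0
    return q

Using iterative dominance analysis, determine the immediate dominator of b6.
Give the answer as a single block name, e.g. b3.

Answer: b4

Derivation:
idom tree: b1←b0 b2←b1 b3←b1 b4←b2 b5←b4 b6←b4 b7←b0
Dom at joins:
  b1: preds {b0,b2}: {b0} ∩ {b0,b1,b2} = {b0}; idom=b0
  b6: preds {b4,b5}: {b0,b1,b2,b4} ∩ {b0,b1,b2,b4,b5} = {b0,b1,b2,b4}; idom=b4
  b7: preds {b0,b4,b6}: {b0} ∩ {b0,b1,b2,b4} ∩ {b0,b1,b2,b4,b6} = {b0}; idom=b0

idom(b6) = b4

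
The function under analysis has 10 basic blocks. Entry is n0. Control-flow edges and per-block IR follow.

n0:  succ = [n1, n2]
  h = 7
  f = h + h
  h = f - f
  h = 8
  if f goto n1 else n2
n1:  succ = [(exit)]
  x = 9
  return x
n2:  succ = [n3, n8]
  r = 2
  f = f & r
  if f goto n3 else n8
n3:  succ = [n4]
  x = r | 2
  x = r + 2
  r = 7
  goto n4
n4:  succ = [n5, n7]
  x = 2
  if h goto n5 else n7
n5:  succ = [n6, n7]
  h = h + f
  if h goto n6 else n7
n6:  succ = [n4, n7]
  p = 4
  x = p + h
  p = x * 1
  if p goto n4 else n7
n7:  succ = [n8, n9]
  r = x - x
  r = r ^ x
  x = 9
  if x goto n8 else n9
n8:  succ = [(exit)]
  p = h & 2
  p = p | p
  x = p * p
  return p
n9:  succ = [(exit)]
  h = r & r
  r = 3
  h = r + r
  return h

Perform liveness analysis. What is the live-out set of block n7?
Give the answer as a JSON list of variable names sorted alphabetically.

Answer: ["h", "r"]

Working:
def/use:
  n0: def={f,h} ue=∅
  n1: def={x} ue=∅
  n2: def={f,r} ue={f}
  n3: def={r,x} ue={r}
  n4: def={x} ue={h}
  n5: def={h} ue={f,h}
  n6: def={p,x} ue={h}
  n7: def={r,x} ue={x}
  n8: def={p,x} ue={h}
  n9: def={h,r} ue={r}

Live sets:
  live n0: ∅→{f,h}
  live n1: ∅→∅
  live n2: {f,h}→{f,h,r}
  live n3: {f,h,r}→{f,h}
  live n4: {f,h}→{f,h,x}
  live n5: {f,h,x}→{f,h,x}
  live n6: {f,h}→{f,h,x}
  live n7: {h,x}→{h,r}
  live n8: {h}→∅
  live n9: {r}→∅

live-out(n7) = ["h", "r"]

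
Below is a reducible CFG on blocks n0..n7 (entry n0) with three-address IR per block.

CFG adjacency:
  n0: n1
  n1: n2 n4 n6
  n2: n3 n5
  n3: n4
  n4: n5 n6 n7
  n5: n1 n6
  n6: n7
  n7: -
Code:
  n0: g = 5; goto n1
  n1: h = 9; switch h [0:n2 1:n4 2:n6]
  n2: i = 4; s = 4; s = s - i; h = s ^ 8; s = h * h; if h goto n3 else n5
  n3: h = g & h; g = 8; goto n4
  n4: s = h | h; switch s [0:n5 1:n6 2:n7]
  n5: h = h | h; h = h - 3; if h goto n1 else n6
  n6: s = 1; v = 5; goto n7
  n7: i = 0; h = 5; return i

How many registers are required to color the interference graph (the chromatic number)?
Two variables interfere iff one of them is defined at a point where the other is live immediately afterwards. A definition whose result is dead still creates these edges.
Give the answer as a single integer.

Answer: 4

Derivation:
def/use:
  n0 def {g} use ∅
  n1 def {h} use ∅
  n2 def {h,i,s} use ∅
  n3 def {g,h} use {g,h}
  n4 def {s} use {h}
  n5 def {h} use {h}
  n6 def {s,v} use ∅
  n7 def {h,i} use ∅

Backward fixpoint:
  n0 li=∅ lo={g}
  n1 li={g} lo={g,h}
  n2 li={g} lo={g,h}
  n3 li={g,h} lo={g,h}
  n4 li={g,h} lo={g,h}
  n5 li={g,h} lo={g}
  n6 li=∅ lo=∅
  n7 li=∅ lo=∅

Conflict graph:
  g — {h,i,s}
  h — {g,i,s}
  i — {g,h,s}
  s — {g,h,i}
  v — ∅

Registers:
  {g,h,i,s} pairwise interfere (4-clique) ⇒ χ ≥ 4
  4-colouring: r0={g,v}  r1={h}  r2={i}  r3={s}
  χ = 4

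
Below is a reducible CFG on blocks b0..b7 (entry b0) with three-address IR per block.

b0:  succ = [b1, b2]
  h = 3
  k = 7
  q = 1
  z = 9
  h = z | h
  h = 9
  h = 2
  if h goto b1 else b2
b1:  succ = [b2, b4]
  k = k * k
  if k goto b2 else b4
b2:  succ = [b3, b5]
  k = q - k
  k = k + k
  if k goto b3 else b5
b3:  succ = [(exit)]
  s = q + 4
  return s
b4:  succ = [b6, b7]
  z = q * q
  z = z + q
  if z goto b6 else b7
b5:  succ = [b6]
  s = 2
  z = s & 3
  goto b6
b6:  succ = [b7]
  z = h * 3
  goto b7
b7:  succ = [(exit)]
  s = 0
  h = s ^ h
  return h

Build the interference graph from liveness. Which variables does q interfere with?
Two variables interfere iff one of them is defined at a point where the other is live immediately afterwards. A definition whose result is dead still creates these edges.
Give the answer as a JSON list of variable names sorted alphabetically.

Answer: ["h", "k", "z"]

Analysis:
def/use:
  b0: {h,k,q,z} / ∅
  b1: {k} / {k}
  b2: {k} / {k,q}
  b3: {s} / {q}
  b4: {z} / {q}
  b5: {s,z} / ∅
  b6: {z} / {h}
  b7: {h,s} / {h}

Liveness:
  b0: in=∅ out={h,k,q}
  b1: in={h,k,q} out={h,k,q}
  b2: in={h,k,q} out={h,q}
  b3: in={q} out=∅
  b4: in={h,q} out={h}
  b5: in={h} out={h}
  b6: in={h} out={h}
  b7: in={h} out=∅

Conflict graph:
  h — {k,q,s,z}
  k — {h,q,z}
  q — {h,k,z}
  s — {h}
  z — {h,k,q}

N(q) = ["h", "k", "z"]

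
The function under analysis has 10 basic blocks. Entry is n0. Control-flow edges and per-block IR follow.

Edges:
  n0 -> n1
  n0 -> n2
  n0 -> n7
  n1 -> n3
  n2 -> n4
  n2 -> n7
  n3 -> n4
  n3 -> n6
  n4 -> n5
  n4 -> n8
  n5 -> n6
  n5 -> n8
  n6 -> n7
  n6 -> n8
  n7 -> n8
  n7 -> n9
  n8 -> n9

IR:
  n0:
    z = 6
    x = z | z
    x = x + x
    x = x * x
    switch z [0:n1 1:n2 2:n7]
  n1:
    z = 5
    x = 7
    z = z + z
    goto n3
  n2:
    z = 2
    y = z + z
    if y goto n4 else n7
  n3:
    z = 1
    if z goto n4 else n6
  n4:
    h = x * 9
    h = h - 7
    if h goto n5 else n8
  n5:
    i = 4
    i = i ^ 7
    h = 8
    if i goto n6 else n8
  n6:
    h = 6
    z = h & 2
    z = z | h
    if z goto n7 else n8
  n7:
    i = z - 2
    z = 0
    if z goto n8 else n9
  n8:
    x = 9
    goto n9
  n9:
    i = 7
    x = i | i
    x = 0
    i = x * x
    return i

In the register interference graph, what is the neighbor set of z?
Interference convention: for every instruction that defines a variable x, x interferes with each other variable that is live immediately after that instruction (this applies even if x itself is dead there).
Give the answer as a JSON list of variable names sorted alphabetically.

def/use:
  n0: {x,z} / ∅
  n1: {x,z} / ∅
  n2: {y,z} / ∅
  n3: {z} / ∅
  n4: {h} / {x}
  n5: {h,i} / ∅
  n6: {h,z} / ∅
  n7: {i,z} / {z}
  n8: {x} / ∅
  n9: {i,x} / ∅

Backward fixpoint:
  n0: in=∅ out={x,z}
  n1: in=∅ out={x}
  n2: in={x} out={x,z}
  n3: in={x} out={x}
  n4: in={x} out=∅
  n5: in=∅ out=∅
  n6: in=∅ out={z}
  n7: in={z} out=∅
  n8: in=∅ out=∅
  n9: in=∅ out=∅

Interfere edges:
  h↔{i,z}
  i↔{h}
  x↔{y,z}
  y↔{x,z}
  z↔{h,x,y}

N(z) = ["h", "x", "y"]

Answer: ["h", "x", "y"]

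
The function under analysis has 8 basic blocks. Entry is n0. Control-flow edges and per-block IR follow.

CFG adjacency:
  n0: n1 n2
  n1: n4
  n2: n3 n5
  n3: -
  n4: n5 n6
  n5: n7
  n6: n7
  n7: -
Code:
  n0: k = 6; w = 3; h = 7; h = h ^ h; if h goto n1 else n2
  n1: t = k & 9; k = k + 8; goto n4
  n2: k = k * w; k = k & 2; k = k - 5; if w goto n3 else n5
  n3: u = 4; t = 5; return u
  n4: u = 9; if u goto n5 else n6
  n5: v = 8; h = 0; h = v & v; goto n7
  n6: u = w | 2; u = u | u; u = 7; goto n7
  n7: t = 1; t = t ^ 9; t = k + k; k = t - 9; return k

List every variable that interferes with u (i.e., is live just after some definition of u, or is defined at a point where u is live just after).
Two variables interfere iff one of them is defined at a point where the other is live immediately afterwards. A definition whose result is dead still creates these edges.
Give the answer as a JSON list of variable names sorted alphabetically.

Per-block:
  n0 def {h,k,w} use ∅
  n1 def {k,t} use {k}
  n2 def {k} use {k,w}
  n3 def {t,u} use ∅
  n4 def {u} use ∅
  n5 def {h,v} use ∅
  n6 def {u} use {w}
  n7 def {k,t} use {k}

Backward fixpoint:
  n0: in=∅ out={k,w}
  n1: in={k,w} out={k,w}
  n2: in={k,w} out={k}
  n3: in=∅ out=∅
  n4: in={k,w} out={k,w}
  n5: in={k} out={k}
  n6: in={k,w} out={k}
  n7: in={k} out=∅

Interfere edges:
  h↔{k,v,w}
  k↔{h,t,u,v,w}
  t↔{k,u,w}
  u↔{k,t,w}
  v↔{h,k}
  w↔{h,k,t,u}

N(u) = ["k", "t", "w"]

Answer: ["k", "t", "w"]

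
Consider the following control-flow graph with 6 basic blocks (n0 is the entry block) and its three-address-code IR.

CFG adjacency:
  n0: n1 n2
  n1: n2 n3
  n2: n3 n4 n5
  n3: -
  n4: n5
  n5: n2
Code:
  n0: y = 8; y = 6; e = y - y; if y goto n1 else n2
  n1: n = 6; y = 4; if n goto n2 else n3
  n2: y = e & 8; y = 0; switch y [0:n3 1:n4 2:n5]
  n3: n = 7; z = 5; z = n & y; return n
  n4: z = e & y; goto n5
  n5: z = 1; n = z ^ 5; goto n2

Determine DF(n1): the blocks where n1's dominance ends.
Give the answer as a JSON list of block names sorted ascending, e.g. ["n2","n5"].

Answer: ["n2", "n3"]

Derivation:
idom tree: n1←n0 n2←n0 n3←n0 n4←n2 n5←n2
Join-block Dom:
  n2: preds {n0,n1,n5}: {n0} ∩ {n0,n1} ∩ {n0,n2,n5} = {n0}; idom=n0
  n3: preds {n1,n2}: {n0,n1} ∩ {n0,n2} = {n0}; idom=n0
  n5: preds {n2,n4}: {n0,n2} ∩ {n0,n2,n4} = {n0,n2}; idom=n2

DF walk-up:
  n2←n0: walk · to n0
  n2←n1: walk n1 to n0
  n2←n5: walk n5→n2 to n0
  n3←n1: walk n1 to n0
  n3←n2: walk n2 to n0
  n5←n2: walk · to n2
  n5←n4: walk n4 to n2
  n0: DF=∅
  n1: DF={n2,n3}
  n2: DF={n2,n3}
  n3: DF=∅
  n4: DF={n5}
  n5: DF={n2}

DF(n1) = ["n2", "n3"]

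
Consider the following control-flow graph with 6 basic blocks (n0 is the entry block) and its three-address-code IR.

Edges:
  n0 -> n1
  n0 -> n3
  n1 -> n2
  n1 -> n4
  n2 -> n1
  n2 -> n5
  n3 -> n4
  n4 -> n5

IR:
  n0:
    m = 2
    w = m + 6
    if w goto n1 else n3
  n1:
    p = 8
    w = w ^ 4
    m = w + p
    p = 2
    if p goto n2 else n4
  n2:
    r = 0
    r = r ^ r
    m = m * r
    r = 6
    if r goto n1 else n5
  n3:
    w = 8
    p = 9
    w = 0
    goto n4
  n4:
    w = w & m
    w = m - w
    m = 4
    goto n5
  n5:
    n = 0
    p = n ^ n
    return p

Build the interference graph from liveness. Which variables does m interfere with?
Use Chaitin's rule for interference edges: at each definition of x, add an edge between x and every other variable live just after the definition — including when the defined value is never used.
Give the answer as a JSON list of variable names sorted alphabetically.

Per-block:
  n0: def={m,w} ue=∅
  n1: def={m,p,w} ue={w}
  n2: def={m,r} ue={m}
  n3: def={p,w} ue=∅
  n4: def={m,w} ue={m,w}
  n5: def={n,p} ue=∅

Backward fixpoint:
  n0: in=∅ out={m,w}
  n1: in={w} out={m,w}
  n2: in={m,w} out={w}
  n3: in={m} out={m,w}
  n4: in={m,w} out=∅
  n5: in=∅ out=∅

Interference:
  m: {p,r,w}
  n: ∅
  p: {m,w}
  r: {m,w}
  w: {m,p,r}

N(m) = ["p", "r", "w"]

Answer: ["p", "r", "w"]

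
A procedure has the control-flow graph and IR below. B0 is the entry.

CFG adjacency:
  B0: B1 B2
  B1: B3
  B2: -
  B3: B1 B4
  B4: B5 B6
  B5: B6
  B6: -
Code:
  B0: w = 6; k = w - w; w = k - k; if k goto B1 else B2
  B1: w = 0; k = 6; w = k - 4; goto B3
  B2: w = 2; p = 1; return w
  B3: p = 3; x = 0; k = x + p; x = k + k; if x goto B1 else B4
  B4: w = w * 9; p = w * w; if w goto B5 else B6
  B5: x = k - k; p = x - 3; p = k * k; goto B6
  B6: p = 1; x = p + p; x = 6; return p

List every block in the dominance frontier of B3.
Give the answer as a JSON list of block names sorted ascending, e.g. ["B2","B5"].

idom tree: B1←B0 B2←B0 B3←B1 B4←B3 B5←B4 B6←B4
Join-block Dom:
  B1: preds {B0,B3}: {B0} ∩ {B0,B1,B3} = {B0}; idom=B0
  B6: preds {B4,B5}: {B0,B1,B3,B4} ∩ {B0,B1,B3,B4,B5} = {B0,B1,B3,B4}; idom=B4

DF walk-up:
  B1←B0: walk · to B0
  B1←B3: walk B3→B1 to B0
  B6←B4: walk · to B4
  B6←B5: walk B5 to B4
  B0 → ∅
  B1 → {B1}
  B2 → ∅
  B3 → {B1}
  B4 → ∅
  B5 → {B6}
  B6 → ∅

DF(B3) = ["B1"]

Answer: ["B1"]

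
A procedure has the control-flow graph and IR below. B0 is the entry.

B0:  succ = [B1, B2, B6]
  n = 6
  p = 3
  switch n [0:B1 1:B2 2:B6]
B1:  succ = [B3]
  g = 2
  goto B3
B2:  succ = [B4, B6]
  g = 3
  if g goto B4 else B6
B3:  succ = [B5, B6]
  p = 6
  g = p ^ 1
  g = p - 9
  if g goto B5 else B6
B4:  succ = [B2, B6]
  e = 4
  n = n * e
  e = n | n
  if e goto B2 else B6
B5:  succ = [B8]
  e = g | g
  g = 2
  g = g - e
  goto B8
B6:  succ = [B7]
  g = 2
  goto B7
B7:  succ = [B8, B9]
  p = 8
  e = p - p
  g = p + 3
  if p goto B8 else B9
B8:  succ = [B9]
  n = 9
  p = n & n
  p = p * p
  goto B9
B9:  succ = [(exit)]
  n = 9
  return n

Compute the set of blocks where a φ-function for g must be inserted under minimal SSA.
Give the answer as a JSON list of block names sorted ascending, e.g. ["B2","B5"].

idom tree: B1←B0 B2←B0 B3←B1 B4←B2 B5←B3 B6←B0 B7←B6 B8←B0 B9←B0
Join-block Dom:
  B2: preds {B0,B4}: {B0} ∩ {B0,B2,B4} = {B0}; idom=B0
  B6: preds {B0,B2,B3,B4}: {B0} ∩ {B0,B2} ∩ {B0,B1,B3} ∩ {B0,B2,B4} = {B0}; idom=B0
  B8: preds {B5,B7}: {B0,B1,B3,B5} ∩ {B0,B6,B7} = {B0}; idom=B0
  B9: preds {B7,B8}: {B0,B6,B7} ∩ {B0,B8} = {B0}; idom=B0

DF derivation:
  join B2 pred B0: · stop@B0
  join B2 pred B4: B4→B2 stop@B0
  join B6 pred B0: · stop@B0
  join B6 pred B2: B2 stop@B0
  join B6 pred B3: B3→B1 stop@B0
  join B6 pred B4: B4→B2 stop@B0
  join B8 pred B5: B5→B3→B1 stop@B0
  join B8 pred B7: B7→B6 stop@B0
  join B9 pred B7: B7→B6 stop@B0
  join B9 pred B8: B8 stop@B0
  DF(B0)=∅
  DF(B1)={B6,B8}
  DF(B2)={B2,B6}
  DF(B3)={B6,B8}
  DF(B4)={B2,B6}
  DF(B5)={B8}
  DF(B6)={B8,B9}
  DF(B7)={B8,B9}
  DF(B8)={B9}
  DF(B9)=∅

φ for g: defs {B1,B2,B3,B5,B6,B7}
  DF⁺ = {B2,B6,B8,B9}

Answer: ["B2", "B6", "B8", "B9"]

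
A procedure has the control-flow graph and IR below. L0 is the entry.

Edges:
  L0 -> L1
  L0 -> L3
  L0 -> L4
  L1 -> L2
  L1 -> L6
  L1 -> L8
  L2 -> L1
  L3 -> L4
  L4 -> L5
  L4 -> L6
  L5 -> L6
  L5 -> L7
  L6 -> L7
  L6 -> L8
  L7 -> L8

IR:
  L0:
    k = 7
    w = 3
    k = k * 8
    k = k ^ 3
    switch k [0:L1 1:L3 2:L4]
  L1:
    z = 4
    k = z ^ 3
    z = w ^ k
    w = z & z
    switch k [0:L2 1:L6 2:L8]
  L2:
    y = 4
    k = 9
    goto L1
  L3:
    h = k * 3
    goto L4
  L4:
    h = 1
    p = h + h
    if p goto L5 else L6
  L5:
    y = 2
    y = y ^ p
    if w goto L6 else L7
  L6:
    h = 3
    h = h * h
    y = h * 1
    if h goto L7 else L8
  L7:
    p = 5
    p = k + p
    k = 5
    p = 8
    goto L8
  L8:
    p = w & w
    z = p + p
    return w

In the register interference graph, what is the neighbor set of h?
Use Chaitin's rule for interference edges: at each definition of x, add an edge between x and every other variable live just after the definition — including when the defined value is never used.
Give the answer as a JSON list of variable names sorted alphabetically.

Answer: ["k", "w", "y"]

Derivation:
Per-block:
  L0: {k,w} / ∅
  L1: {k,w,z} / {w}
  L2: {k,y} / ∅
  L3: {h} / {k}
  L4: {h,p} / ∅
  L5: {y} / {p,w}
  L6: {h,y} / ∅
  L7: {k,p} / {k}
  L8: {p,z} / {w}

Liveness:
  live L0: ∅→{k,w}
  live L1: {w}→{k,w}
  live L2: {w}→{w}
  live L3: {k,w}→{k,w}
  live L4: {k,w}→{k,p,w}
  live L5: {k,p,w}→{k,w}
  live L6: {k,w}→{k,w}
  live L7: {k,w}→{w}
  live L8: {w}→∅

Interference:
  h: {k,w,y}
  k: {h,p,w,y,z}
  p: {k,w,y}
  w: {h,k,p,y,z}
  y: {h,k,p,w}
  z: {k,w}

N(h) = ["k", "w", "y"]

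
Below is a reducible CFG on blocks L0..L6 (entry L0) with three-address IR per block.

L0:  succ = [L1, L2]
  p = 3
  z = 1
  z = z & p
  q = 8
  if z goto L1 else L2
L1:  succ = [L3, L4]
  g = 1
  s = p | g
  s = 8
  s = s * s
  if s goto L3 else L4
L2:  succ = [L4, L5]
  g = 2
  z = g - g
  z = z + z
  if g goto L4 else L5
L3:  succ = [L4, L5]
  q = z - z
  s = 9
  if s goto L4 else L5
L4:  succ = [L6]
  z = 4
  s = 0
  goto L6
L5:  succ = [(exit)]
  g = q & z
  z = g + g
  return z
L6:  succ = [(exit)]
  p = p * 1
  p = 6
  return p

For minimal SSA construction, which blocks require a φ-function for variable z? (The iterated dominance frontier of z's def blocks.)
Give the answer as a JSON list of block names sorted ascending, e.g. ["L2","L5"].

Answer: ["L4", "L5"]

Derivation:
idom tree: L1←L0 L2←L0 L3←L1 L4←L0 L5←L0 L6←L4
Dom∩ at merges:
  L4: preds {L1,L2,L3}: {L0,L1} ∩ {L0,L2} ∩ {L0,L1,L3} = {L0}; idom=L0
  L5: preds {L2,L3}: {L0,L2} ∩ {L0,L1,L3} = {L0}; idom=L0

DF walk-up:
  L4←L1: walk L1 to L0
  L4←L2: walk L2 to L0
  L4←L3: walk L3→L1 to L0
  L5←L2: walk L2 to L0
  L5←L3: walk L3→L1 to L0
  L0 → ∅
  L1 → {L4,L5}
  L2 → {L4,L5}
  L3 → {L4,L5}
  L4 → ∅
  L5 → ∅
  L6 → ∅

φ for z: defs {L0,L2,L4,L5}
  DF⁺ = {L4,L5}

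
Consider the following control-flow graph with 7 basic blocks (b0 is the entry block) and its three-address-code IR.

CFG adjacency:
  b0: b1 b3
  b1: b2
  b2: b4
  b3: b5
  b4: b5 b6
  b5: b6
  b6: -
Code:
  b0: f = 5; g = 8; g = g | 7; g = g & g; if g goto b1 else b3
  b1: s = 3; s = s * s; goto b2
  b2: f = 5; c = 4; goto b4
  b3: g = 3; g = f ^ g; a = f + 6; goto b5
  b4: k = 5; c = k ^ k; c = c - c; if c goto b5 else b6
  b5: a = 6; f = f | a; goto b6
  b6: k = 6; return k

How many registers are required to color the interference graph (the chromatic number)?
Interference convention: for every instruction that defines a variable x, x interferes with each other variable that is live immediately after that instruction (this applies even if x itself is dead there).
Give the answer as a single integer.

Per-block:
  b0 def {f,g} use ∅
  b1 def {s} use ∅
  b2 def {c,f} use ∅
  b3 def {a,g} use {f}
  b4 def {c,k} use ∅
  b5 def {a,f} use {f}
  b6 def {k} use ∅

Live sets:
  b0: in=∅ out={f}
  b1: in=∅ out=∅
  b2: in=∅ out={f}
  b3: in={f} out={f}
  b4: in={f} out={f}
  b5: in={f} out=∅
  b6: in=∅ out=∅

Interfere edges:
  a↔{f}
  c↔{f}
  f↔{a,c,g,k}
  g↔{f}
  k↔{f}
  s↔∅

Colouring:
  {a,f} pairwise interfere (2-clique) ⇒ χ ≥ 2
  assign a→c1 c→c1 f→c0 g→c1 k→c1 s→c0 — no edge inside a register ⇒ χ ≤ 2
  χ = 2

Answer: 2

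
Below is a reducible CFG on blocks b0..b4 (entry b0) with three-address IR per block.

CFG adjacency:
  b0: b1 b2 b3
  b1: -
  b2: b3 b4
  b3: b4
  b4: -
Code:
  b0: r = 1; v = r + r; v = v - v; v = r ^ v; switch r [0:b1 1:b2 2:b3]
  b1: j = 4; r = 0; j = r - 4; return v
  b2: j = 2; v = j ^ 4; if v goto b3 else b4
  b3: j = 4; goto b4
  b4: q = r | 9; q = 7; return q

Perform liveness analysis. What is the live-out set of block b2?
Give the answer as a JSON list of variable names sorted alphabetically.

def/use:
  b0 def {r,v} use ∅
  b1 def {j,r} use {v}
  b2 def {j,v} use ∅
  b3 def {j} use ∅
  b4 def {q} use {r}

Live sets:
  b0 li=∅ lo={r,v}
  b1 li={v} lo=∅
  b2 li={r} lo={r}
  b3 li={r} lo={r}
  b4 li={r} lo=∅

live-out(b2) = ["r"]

Answer: ["r"]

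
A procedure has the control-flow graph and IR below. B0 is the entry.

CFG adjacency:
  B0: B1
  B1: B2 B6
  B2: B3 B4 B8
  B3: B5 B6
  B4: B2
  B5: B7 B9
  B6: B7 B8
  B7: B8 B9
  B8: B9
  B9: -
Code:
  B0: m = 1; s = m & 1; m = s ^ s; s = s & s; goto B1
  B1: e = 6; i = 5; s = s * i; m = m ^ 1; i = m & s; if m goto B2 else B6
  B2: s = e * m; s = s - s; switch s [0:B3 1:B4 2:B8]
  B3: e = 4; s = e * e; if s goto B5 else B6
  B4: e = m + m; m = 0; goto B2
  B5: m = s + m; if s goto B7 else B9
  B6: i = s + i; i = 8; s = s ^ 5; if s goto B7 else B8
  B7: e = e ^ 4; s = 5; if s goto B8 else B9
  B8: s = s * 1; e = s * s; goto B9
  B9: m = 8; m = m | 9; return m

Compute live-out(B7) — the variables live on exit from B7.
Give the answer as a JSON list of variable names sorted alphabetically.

Answer: ["s"]

Analysis:
Per-block:
  B0 def {m,s} use ∅
  B1 def {e,i,m,s} use {m,s}
  B2 def {s} use {e,m}
  B3 def {e,s} use ∅
  B4 def {e,m} use {m}
  B5 def {m} use {m,s}
  B6 def {i,s} use {i,s}
  B7 def {e,s} use {e}
  B8 def {e,s} use {s}
  B9 def {m} use ∅

Liveness:
  B0 li=∅ lo={m,s}
  B1 li={m,s} lo={e,i,m,s}
  B2 li={e,i,m} lo={i,m,s}
  B3 li={i,m} lo={e,i,m,s}
  B4 li={i,m} lo={e,i,m}
  B5 li={e,m,s} lo={e}
  B6 li={e,i,s} lo={e,s}
  B7 li={e} lo={s}
  B8 li={s} lo=∅
  B9 li=∅ lo=∅

live-out(B7) = ["s"]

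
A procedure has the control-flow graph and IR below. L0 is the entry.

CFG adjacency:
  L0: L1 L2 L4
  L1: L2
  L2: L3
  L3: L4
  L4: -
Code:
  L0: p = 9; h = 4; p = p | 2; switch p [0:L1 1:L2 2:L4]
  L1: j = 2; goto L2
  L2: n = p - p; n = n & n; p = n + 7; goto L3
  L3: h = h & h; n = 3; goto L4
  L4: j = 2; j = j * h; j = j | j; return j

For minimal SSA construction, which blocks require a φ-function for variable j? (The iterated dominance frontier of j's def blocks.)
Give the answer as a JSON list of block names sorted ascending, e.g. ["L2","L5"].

idom tree: L1←L0 L2←L0 L3←L2 L4←L0
Dom at joins:
  L2: preds {L0,L1}: {L0} ∩ {L0,L1} = {L0}; idom=L0
  L4: preds {L0,L3}: {L0} ∩ {L0,L2,L3} = {L0}; idom=L0

DF walk-up:
  L2←L0: walk · to L0
  L2←L1: walk L1 to L0
  L4←L0: walk · to L0
  L4←L3: walk L3→L2 to L0
  L0: DF=∅
  L1: DF={L2}
  L2: DF={L4}
  L3: DF={L4}
  L4: DF=∅

φ for j: defs {L1,L4}
  DF⁺ = {L2,L4}

Answer: ["L2", "L4"]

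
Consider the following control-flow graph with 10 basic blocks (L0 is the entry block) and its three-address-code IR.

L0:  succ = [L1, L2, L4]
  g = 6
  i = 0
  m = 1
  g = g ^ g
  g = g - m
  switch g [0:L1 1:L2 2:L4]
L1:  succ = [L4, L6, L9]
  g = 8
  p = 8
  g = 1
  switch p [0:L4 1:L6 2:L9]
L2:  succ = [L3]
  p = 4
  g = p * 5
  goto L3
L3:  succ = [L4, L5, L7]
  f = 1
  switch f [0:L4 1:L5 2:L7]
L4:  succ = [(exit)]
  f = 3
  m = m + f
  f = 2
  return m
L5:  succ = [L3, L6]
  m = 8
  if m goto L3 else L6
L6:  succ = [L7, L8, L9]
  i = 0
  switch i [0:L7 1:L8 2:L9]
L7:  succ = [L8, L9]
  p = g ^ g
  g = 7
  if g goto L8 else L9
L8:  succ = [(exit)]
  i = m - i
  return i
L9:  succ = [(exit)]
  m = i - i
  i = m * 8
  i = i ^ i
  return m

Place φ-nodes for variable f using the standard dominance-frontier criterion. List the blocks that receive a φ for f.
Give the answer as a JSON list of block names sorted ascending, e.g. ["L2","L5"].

Answer: ["L3", "L4", "L6", "L7", "L8", "L9"]

Derivation:
idom tree: L1←L0 L2←L0 L3←L2 L4←L0 L5←L3 L6←L0 L7←L0 L8←L0 L9←L0
Dom∩ at merges:
  L3: preds {L2,L5}: {L0,L2} ∩ {L0,L2,L3,L5} = {L0,L2}; idom=L2
  L4: preds {L0,L1,L3}: {L0} ∩ {L0,L1} ∩ {L0,L2,L3} = {L0}; idom=L0
  L6: preds {L1,L5}: {L0,L1} ∩ {L0,L2,L3,L5} = {L0}; idom=L0
  L7: preds {L3,L6}: {L0,L2,L3} ∩ {L0,L6} = {L0}; idom=L0
  L8: preds {L6,L7}: {L0,L6} ∩ {L0,L7} = {L0}; idom=L0
  L9: preds {L1,L6,L7}: {L0,L1} ∩ {L0,L6} ∩ {L0,L7} = {L0}; idom=L0

DF derivation:
  L3←L2: walk · to L2
  L3←L5: walk L5→L3 to L2
  L4←L0: walk · to L0
  L4←L1: walk L1 to L0
  L4←L3: walk L3→L2 to L0
  L6←L1: walk L1 to L0
  L6←L5: walk L5→L3→L2 to L0
  L7←L3: walk L3→L2 to L0
  L7←L6: walk L6 to L0
  L8←L6: walk L6 to L0
  L8←L7: walk L7 to L0
  L9←L1: walk L1 to L0
  L9←L6: walk L6 to L0
  L9←L7: walk L7 to L0
  L0 → ∅
  L1 → {L4,L6,L9}
  L2 → {L4,L6,L7}
  L3 → {L3,L4,L6,L7}
  L4 → ∅
  L5 → {L3,L6}
  L6 → {L7,L8,L9}
  L7 → {L8,L9}
  L8 → ∅
  L9 → ∅

φ for f: defs {L3,L4}
  DF⁺ = {L3,L4,L6,L7,L8,L9}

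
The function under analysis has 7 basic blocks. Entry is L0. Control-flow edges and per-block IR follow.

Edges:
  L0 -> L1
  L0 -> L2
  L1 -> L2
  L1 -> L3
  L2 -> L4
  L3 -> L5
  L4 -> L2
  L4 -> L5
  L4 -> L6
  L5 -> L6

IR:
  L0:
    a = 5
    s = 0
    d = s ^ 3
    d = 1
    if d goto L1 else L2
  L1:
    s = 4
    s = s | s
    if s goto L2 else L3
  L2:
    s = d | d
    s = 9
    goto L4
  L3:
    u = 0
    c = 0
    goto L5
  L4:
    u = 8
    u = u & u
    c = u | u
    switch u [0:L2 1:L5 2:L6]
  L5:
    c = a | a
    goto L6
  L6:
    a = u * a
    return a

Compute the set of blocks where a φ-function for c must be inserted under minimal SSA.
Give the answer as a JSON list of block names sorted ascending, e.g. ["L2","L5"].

Answer: ["L2", "L5", "L6"]

Analysis:
idom tree: L1←L0 L2←L0 L3←L1 L4←L2 L5←L0 L6←L0
Dom at joins:
  L2: preds {L0,L1,L4}: {L0} ∩ {L0,L1} ∩ {L0,L2,L4} = {L0}; idom=L0
  L5: preds {L3,L4}: {L0,L1,L3} ∩ {L0,L2,L4} = {L0}; idom=L0
  L6: preds {L4,L5}: {L0,L2,L4} ∩ {L0,L5} = {L0}; idom=L0

DF walk-up:
  join L2 pred L0: · stop@L0
  join L2 pred L1: L1 stop@L0
  join L2 pred L4: L4→L2 stop@L0
  join L5 pred L3: L3→L1 stop@L0
  join L5 pred L4: L4→L2 stop@L0
  join L6 pred L4: L4→L2 stop@L0
  join L6 pred L5: L5 stop@L0
  L0: DF=∅
  L1: DF={L2,L5}
  L2: DF={L2,L5,L6}
  L3: DF={L5}
  L4: DF={L2,L5,L6}
  L5: DF={L6}
  L6: DF=∅

φ for c: defs {L3,L4,L5}
  DF⁺ = {L2,L5,L6}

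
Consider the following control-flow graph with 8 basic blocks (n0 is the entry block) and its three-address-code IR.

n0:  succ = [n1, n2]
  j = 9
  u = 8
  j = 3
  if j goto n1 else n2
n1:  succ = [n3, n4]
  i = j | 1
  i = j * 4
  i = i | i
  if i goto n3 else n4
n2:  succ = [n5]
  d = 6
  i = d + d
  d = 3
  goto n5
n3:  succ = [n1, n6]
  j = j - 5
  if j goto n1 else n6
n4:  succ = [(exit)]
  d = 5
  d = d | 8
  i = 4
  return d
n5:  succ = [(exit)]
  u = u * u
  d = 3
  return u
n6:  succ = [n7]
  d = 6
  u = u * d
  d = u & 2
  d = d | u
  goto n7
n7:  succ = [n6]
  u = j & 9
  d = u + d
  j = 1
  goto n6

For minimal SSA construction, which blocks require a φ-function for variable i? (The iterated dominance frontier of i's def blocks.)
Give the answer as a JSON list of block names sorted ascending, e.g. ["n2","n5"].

Answer: ["n1"]

Derivation:
idom tree: n1←n0 n2←n0 n3←n1 n4←n1 n5←n2 n6←n3 n7←n6
Dom∩ at merges:
  n1: preds {n0,n3}: {n0} ∩ {n0,n1,n3} = {n0}; idom=n0
  n6: preds {n3,n7}: {n0,n1,n3} ∩ {n0,n1,n3,n6,n7} = {n0,n1,n3}; idom=n3

Frontier:
  n1←n0: walk · to n0
  n1←n3: walk n3→n1 to n0
  n6←n3: walk · to n3
  n6←n7: walk n7→n6 to n3
  n0: DF=∅
  n1: DF={n1}
  n2: DF=∅
  n3: DF={n1}
  n4: DF=∅
  n5: DF=∅
  n6: DF={n6}
  n7: DF={n6}

φ for i: defs {n1,n2,n4}
  DF⁺ = {n1}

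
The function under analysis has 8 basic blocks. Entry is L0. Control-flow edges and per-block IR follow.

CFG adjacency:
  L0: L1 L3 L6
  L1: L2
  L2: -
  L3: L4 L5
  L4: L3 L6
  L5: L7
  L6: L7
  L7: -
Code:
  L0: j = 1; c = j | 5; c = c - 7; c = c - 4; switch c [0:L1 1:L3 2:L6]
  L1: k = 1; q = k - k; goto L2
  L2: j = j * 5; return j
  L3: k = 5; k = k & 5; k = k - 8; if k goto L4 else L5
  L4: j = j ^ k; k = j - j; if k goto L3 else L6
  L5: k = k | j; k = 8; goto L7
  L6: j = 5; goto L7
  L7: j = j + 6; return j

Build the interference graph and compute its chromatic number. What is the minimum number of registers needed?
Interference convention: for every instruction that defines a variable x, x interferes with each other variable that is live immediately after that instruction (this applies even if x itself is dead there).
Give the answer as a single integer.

Answer: 2

Analysis:
Block summaries:
  L0: def={c,j} ue=∅
  L1: def={k,q} ue=∅
  L2: def={j} ue={j}
  L3: def={k} ue=∅
  L4: def={j,k} ue={j,k}
  L5: def={k} ue={j,k}
  L6: def={j} ue=∅
  L7: def={j} ue={j}

Backward fixpoint:
  live L0: ∅→{j}
  live L1: {j}→{j}
  live L2: {j}→∅
  live L3: {j}→{j,k}
  live L4: {j,k}→{j}
  live L5: {j,k}→{j}
  live L6: ∅→{j}
  live L7: {j}→∅

Conflict graph:
  c↔{j}
  j↔{c,k,q}
  k↔{j}
  q↔{j}

Colouring:
  lower bound: {c,j} mutually conflict ⇒ χ ≥ 2
  2-colouring: r0={j}  r1={c,k,q}
  χ = 2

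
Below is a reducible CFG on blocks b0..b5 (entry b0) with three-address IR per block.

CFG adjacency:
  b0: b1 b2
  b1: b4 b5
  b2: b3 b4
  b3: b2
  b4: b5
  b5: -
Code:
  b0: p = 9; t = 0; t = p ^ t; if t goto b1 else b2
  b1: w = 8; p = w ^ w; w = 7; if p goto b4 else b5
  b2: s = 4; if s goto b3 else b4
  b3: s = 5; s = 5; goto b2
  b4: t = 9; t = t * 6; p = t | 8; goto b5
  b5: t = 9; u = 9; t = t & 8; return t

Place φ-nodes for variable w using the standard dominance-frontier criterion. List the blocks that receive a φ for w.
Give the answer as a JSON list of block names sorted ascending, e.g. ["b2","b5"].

Answer: ["b4", "b5"]

Working:
idom tree: b1←b0 b2←b0 b3←b2 b4←b0 b5←b0
Dom at joins:
  b2: preds {b0,b3}: {b0} ∩ {b0,b2,b3} = {b0}; idom=b0
  b4: preds {b1,b2}: {b0,b1} ∩ {b0,b2} = {b0}; idom=b0
  b5: preds {b1,b4}: {b0,b1} ∩ {b0,b4} = {b0}; idom=b0

DF walk-up:
  join b2 pred b0: · stop@b0
  join b2 pred b3: b3→b2 stop@b0
  join b4 pred b1: b1 stop@b0
  join b4 pred b2: b2 stop@b0
  join b5 pred b1: b1 stop@b0
  join b5 pred b4: b4 stop@b0
  b0 → ∅
  b1 → {b4,b5}
  b2 → {b2,b4}
  b3 → {b2}
  b4 → {b5}
  b5 → ∅

φ for w: defs {b1}
  DF⁺ = {b4,b5}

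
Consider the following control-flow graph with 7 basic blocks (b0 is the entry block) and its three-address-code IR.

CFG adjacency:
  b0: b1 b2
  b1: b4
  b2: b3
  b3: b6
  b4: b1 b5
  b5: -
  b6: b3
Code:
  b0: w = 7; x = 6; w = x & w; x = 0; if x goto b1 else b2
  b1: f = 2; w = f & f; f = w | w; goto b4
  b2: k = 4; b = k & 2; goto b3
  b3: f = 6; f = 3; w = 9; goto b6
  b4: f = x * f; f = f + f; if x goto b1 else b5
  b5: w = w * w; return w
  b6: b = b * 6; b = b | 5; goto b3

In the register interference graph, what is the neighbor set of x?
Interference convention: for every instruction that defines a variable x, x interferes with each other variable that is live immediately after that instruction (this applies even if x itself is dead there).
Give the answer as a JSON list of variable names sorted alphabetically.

Per-block:
  b0: def={w,x} ue=∅
  b1: def={f,w} ue=∅
  b2: def={b,k} ue=∅
  b3: def={f,w} ue=∅
  b4: def={f} ue={f,x}
  b5: def={w} ue={w}
  b6: def={b} ue={b}

Backward fixpoint:
  live b0: ∅→{x}
  live b1: {x}→{f,w,x}
  live b2: ∅→{b}
  live b3: {b}→{b}
  live b4: {f,w,x}→{w,x}
  live b5: {w}→∅
  live b6: {b}→{b}

Interfere edges:
  b↔{f,w}
  f↔{b,w,x}
  k↔∅
  w↔{b,f,x}
  x↔{f,w}

N(x) = ["f", "w"]

Answer: ["f", "w"]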